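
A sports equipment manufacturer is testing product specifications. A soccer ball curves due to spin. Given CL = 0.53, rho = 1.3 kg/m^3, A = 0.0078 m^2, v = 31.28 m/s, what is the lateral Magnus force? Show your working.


FM = 0.5 * CL * rho * A * v^2
FM = 0.5 * 0.53 * 1.3 * 0.0078 * 31.28^2
v^2 = 978.4384
FM = 0.5 * 0.53 * 1.3 * 0.0078 * 978.4384 = 2.6292 N

2.6292 N


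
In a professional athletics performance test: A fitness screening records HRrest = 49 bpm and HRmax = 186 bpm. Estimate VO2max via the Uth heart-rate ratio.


VO2max = 15.3 * HRmax / HRrest
VO2max = 15.3 * 186 / 49
VO2max = 2845.8 / 49 = 58.0776 mL/kg/min

58.0776 mL/kg/min


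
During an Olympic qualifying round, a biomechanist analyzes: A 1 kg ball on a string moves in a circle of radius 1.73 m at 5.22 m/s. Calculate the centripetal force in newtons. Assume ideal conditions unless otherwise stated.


Fc = m * v^2 / r
v^2 = 5.22^2 = 27.2484
Fc = 1 * 27.2484 / 1.73
Fc = 27.2484 / 1.73 = 15.7505 N

15.7505 N


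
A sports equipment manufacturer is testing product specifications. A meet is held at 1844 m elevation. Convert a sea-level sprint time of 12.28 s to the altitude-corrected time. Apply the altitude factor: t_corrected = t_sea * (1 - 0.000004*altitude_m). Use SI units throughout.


Correction factor = 1 - 0.000004 * 1844 = 0.992624
t_corrected = t_sea * factor = 12.28 * 0.992624
t_corrected = 12.1894 s

12.1894 s


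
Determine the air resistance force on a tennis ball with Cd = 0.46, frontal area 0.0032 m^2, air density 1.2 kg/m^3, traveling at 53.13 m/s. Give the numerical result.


Fd = 0.5 * Cd * rho * A * v^2
Fd = 0.5 * 0.46 * 1.2 * 0.0032 * 53.13^2
v^2 = 2822.7969
Fd = 0.5 * 0.46 * 1.2 * 0.0032 * 2822.7969 = 2.4931 N

2.4931 N


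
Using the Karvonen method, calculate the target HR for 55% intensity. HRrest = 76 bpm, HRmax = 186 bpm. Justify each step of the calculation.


Target = HRrest + pct*(HRmax - HRrest)
Heart rate reserve = HRmax - HRrest = 186 - 76 = 110 bpm
Fraction = 55% = 0.55
Target = 76 + 0.55 * 110
Target = 76 + 60.5 = 136.5 bpm

136.5 bpm


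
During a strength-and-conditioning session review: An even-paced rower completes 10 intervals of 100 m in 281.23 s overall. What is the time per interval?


Split time = total_time / n_laps = 281.23 / 10
Split time = 28.123 s per lap

28.123 s


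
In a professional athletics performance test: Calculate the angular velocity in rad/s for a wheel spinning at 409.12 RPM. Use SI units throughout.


omega = RPM * 2 * pi / 60
omega = 409.12 * 2 * 3.14159 / 60
omega = 2570.5768 / 60 = 42.8429 rad/s

42.8429 rad/s


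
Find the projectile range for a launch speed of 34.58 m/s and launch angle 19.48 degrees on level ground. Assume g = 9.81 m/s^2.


R = v^2 * sin(2*theta) / g
Convert angle to radians: theta = 19.48 deg = 0.34 rad
sin(2*theta) = sin(0.68) = 0.6288
R = 34.58^2 * 0.6288 / 9.81
R = 1195.7764 * 0.6288 / 9.81 = 76.644 m

76.644 m


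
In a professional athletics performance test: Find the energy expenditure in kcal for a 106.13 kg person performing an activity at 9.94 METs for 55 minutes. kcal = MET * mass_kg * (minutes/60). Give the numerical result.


kcal = MET * mass * time_hr
Convert time: 55 min = 0.9167 hr
kcal = 9.94 * 106.13 * 0.9167
kcal = 967.0212 kcal

967.0212 kcal


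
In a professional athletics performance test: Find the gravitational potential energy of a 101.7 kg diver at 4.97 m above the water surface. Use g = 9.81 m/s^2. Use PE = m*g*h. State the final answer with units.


PE = m * g * h
PE = 101.7 * 9.81 * 4.97
PE = 997.677 * 4.97 = 4958.4547 J

4958.4547 J


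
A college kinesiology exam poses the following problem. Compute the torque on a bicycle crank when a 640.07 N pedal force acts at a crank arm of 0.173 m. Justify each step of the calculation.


tau = F * d
tau = 640.07 * 0.173
tau = 110.7321 N*m

110.7321 N*m


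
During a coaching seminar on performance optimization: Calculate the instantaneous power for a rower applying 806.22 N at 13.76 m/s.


P = F * v
P = 806.22 * 13.76
P = 11093.5872 W

11093.5872 W


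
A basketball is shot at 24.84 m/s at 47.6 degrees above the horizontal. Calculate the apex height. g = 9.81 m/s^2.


H = (v*sin(theta))^2 / (2*g)
vy = v*sin(theta) = 24.84 * sin(47.6 deg) = 18.3432 m/s
H = vy^2 / (2*g) = 336.4741 / (2*9.81)
H = 336.4741 / 19.62 = 17.1495 m

17.1495 m


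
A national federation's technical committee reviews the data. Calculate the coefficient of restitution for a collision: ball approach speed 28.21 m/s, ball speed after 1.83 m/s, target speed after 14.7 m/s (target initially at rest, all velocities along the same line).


e = (v2_after - v1_after) / (v1_before - v2_before)
Numerator = 14.7 - 1.83 = 12.87
Denominator = 28.21 - 0 = 28.21
e = 12.87 / 28.21 = 0.4562

0.4562


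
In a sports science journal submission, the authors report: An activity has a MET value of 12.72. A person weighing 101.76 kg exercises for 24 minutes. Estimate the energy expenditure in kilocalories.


kcal = MET * mass * time_hr
Convert time: 24 min = 0.4 hr
kcal = 12.72 * 101.76 * 0.4
kcal = 517.7549 kcal

517.7549 kcal


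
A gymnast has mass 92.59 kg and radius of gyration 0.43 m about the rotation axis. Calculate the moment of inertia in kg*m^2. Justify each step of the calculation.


I = m * k^2
I = 92.59 * 0.43^2
I = 92.59 * 0.1849 = 17.1199 kg*m^2

17.1199 kg*m^2


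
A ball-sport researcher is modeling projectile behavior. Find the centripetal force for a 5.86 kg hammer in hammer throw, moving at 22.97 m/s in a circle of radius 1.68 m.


Fc = m * v^2 / r
v^2 = 22.97^2 = 527.6209
Fc = 5.86 * 527.6209 / 1.68
Fc = 3091.8585 / 1.68 = 1840.3919 N

1840.3919 N


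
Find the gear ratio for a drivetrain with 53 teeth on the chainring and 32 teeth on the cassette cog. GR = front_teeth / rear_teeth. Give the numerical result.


GR = front_teeth / rear_teeth
GR = 53 / 32
GR = 1.6562

1.6562


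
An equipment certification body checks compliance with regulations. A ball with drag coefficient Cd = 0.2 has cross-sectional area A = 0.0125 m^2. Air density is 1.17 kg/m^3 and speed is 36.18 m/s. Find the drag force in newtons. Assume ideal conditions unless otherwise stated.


Fd = 0.5 * Cd * rho * A * v^2
Fd = 0.5 * 0.2 * 1.17 * 0.0125 * 36.18^2
v^2 = 1308.9924
Fd = 0.5 * 0.2 * 1.17 * 0.0125 * 1308.9924 = 1.9144 N

1.9144 N


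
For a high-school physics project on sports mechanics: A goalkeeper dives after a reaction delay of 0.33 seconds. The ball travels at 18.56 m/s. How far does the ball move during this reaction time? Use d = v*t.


d = v * t
d = 18.56 * 0.33
d = 6.1248 m

6.1248 m


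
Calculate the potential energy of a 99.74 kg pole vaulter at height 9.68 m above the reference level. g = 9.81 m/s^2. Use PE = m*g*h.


PE = m * g * h
PE = 99.74 * 9.81 * 9.68
PE = 978.4494 * 9.68 = 9471.3902 J

9471.3902 J


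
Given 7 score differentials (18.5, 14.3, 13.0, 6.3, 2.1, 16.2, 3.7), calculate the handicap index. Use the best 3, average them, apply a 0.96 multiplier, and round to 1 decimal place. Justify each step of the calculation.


All differentials: 18.5, 14.3, 13.0, 6.3, 2.1, 16.2, 3.7
Sorted: 2.1, 3.7, 6.3, 13.0, 14.3, 16.2, 18.5
Best 3: 2.1, 3.7, 6.3
Average of best = 12.1 / 3 = 4.0333
Raw index = 4.0333 * 0.96 = 3.872
Handicap index = round(3.872, 1) = 3.9

3.9


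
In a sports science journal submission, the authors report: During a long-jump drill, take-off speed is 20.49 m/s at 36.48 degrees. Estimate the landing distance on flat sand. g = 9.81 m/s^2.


R = v^2 * sin(2*theta) / g
Convert angle to radians: theta = 36.48 deg = 0.6367 rad
sin(2*theta) = sin(1.2734) = 0.9561
R = 20.49^2 * 0.9561 / 9.81
R = 419.8401 * 0.9561 / 9.81 = 40.9184 m

40.9184 m


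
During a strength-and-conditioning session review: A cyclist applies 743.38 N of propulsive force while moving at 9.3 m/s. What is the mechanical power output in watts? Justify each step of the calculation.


P = F * v
P = 743.38 * 9.3
P = 6913.434 W

6913.434 W


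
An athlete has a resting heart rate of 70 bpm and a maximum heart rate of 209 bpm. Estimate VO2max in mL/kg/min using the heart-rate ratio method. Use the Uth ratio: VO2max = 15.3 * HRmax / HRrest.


VO2max = 15.3 * HRmax / HRrest
VO2max = 15.3 * 209 / 70
VO2max = 3197.7 / 70 = 45.6814 mL/kg/min

45.6814 mL/kg/min


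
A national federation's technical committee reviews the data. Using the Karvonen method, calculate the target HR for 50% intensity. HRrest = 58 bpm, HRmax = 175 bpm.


Target = HRrest + pct*(HRmax - HRrest)
Heart rate reserve = HRmax - HRrest = 175 - 58 = 117 bpm
Fraction = 50% = 0.5
Target = 58 + 0.5 * 117
Target = 58 + 58.5 = 116.5 bpm

116.5 bpm


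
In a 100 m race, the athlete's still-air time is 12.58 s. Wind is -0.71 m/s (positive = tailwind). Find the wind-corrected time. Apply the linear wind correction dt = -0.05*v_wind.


dt = -0.05 * v_wind = -0.05 * -0.71 = 0.0355 s
t_corrected = t_still + dt = 12.58 + (0.0355)
t_corrected = 12.6155 s

12.6155 s


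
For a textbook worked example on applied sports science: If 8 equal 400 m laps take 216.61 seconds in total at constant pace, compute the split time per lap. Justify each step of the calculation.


Split time = total_time / n_laps = 216.61 / 8
Split time = 27.0763 s per lap

27.0763 s


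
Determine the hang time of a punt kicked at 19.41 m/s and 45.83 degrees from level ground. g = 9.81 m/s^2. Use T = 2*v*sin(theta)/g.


T = 2*v*sin(theta)/g
sin(theta) = sin(45.83 deg) = 0.7173
T = 2*19.41*0.7173 / 9.81
T = 27.8446 / 9.81 = 2.8384 s

2.8384 s


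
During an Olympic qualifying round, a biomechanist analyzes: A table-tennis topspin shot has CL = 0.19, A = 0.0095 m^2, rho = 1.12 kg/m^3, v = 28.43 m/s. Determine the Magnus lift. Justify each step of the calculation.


FM = 0.5 * CL * rho * A * v^2
FM = 0.5 * 0.19 * 1.12 * 0.0095 * 28.43^2
v^2 = 808.2649
FM = 0.5 * 0.19 * 1.12 * 0.0095 * 808.2649 = 0.817 N

0.817 N


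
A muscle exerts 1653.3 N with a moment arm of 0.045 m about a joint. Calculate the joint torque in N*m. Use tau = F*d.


tau = F * d
tau = 1653.3 * 0.045
tau = 74.3985 N*m

74.3985 N*m


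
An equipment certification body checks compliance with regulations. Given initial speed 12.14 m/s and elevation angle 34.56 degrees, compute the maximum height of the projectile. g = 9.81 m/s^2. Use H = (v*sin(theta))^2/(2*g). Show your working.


H = (v*sin(theta))^2 / (2*g)
vy = v*sin(theta) = 12.14 * sin(34.56 deg) = 6.8866 m/s
H = vy^2 / (2*g) = 47.4259 / (2*9.81)
H = 47.4259 / 19.62 = 2.4172 m

2.4172 m


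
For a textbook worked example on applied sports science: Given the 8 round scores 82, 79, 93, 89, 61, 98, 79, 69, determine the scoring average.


Average = sum / n
Sum = 650
Average = 650 / 8 = 81.25

81.25


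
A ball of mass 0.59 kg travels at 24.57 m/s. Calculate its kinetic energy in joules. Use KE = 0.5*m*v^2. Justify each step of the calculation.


KE = 0.5 * m * v^2
KE = 0.5 * 0.59 * 24.57^2
KE = 0.5 * 0.59 * 603.6849 = 178.087 J

178.087 J


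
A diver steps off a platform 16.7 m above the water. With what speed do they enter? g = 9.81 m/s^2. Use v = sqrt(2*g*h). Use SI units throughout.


v = sqrt(2 * g * h)
v = sqrt(2 * 9.81 * 16.7)
v = sqrt(327.654) = 18.1012 m/s

18.1012 m/s


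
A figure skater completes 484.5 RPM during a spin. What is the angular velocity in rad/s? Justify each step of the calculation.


omega = RPM * 2 * pi / 60
omega = 484.5 * 2 * 3.14159 / 60
omega = 3044.2033 / 60 = 50.7367 rad/s

50.7367 rad/s


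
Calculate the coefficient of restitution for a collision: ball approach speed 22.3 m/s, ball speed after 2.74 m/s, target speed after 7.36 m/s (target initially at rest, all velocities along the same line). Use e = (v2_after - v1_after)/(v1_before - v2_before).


e = (v2_after - v1_after) / (v1_before - v2_before)
Numerator = 7.36 - 2.74 = 4.62
Denominator = 22.3 - 0 = 22.3
e = 4.62 / 22.3 = 0.2072

0.2072


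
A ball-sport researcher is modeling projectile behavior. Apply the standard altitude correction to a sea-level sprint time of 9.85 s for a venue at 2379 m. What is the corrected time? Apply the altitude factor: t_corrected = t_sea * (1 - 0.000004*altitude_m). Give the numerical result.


Correction factor = 1 - 0.000004 * 2379 = 0.990484
t_corrected = t_sea * factor = 9.85 * 0.990484
t_corrected = 9.7563 s

9.7563 s


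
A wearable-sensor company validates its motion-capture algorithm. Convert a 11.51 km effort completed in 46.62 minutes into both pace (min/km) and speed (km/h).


Pace = time / distance = 46.62 min / 11.51 km = 4.0504 min/km
Speed = distance / time_in_hours = 11.51 / 0.777 hr
Speed = 14.8134 km/h

4.0504 min/km, 14.8134 km/h


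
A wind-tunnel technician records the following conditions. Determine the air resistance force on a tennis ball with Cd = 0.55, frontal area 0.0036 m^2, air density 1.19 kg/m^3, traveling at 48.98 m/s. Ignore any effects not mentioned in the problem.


Fd = 0.5 * Cd * rho * A * v^2
Fd = 0.5 * 0.55 * 1.19 * 0.0036 * 48.98^2
v^2 = 2399.0404
Fd = 0.5 * 0.55 * 1.19 * 0.0036 * 2399.0404 = 2.8263 N

2.8263 N


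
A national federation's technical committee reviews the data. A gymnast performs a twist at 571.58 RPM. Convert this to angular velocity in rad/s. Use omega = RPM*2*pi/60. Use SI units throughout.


omega = RPM * 2 * pi / 60
omega = 571.58 * 2 * 3.14159 / 60
omega = 3591.3431 / 60 = 59.8557 rad/s

59.8557 rad/s


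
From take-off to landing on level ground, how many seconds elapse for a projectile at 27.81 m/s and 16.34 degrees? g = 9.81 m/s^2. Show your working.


T = 2*v*sin(theta)/g
sin(theta) = sin(16.34 deg) = 0.2813
T = 2*27.81*0.2813 / 9.81
T = 15.6479 / 9.81 = 1.5951 s

1.5951 s


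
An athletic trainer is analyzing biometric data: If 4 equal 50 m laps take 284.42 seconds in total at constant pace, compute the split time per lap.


Split time = total_time / n_laps = 284.42 / 4
Split time = 71.105 s per lap

71.105 s


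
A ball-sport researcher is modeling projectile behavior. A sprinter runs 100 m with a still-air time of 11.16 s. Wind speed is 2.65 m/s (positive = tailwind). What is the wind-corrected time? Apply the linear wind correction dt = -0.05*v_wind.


dt = -0.05 * v_wind = -0.05 * 2.65 = -0.1325 s
t_corrected = t_still + dt = 11.16 + (-0.1325)
t_corrected = 11.0275 s

11.0275 s


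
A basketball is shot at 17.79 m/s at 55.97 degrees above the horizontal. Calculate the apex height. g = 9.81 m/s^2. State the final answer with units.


H = (v*sin(theta))^2 / (2*g)
vy = v*sin(theta) = 17.79 * sin(55.97 deg) = 14.7434 m/s
H = vy^2 / (2*g) = 217.3669 / (2*9.81)
H = 217.3669 / 19.62 = 11.0788 m

11.0788 m


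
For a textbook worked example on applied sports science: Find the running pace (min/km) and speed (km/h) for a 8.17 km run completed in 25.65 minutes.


Pace = time / distance = 25.65 min / 8.17 km = 3.1395 min/km
Speed = distance / time_in_hours = 8.17 / 0.4275 hr
Speed = 19.1111 km/h

3.1395 min/km, 19.1111 km/h


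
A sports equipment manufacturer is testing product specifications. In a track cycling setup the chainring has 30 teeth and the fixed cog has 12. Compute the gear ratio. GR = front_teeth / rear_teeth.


GR = front_teeth / rear_teeth
GR = 30 / 12
GR = 2.5

2.5


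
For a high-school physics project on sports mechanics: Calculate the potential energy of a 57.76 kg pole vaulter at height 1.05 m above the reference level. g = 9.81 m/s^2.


PE = m * g * h
PE = 57.76 * 9.81 * 1.05
PE = 566.6256 * 1.05 = 594.9569 J

594.9569 J


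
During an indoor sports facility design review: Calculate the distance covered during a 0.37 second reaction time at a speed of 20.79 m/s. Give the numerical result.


d = v * t
d = 20.79 * 0.37
d = 7.6923 m

7.6923 m


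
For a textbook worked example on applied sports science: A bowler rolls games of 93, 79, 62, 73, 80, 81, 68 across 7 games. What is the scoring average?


Average = sum / n
Sum = 536
Average = 536 / 7 = 76.5714

76.5714


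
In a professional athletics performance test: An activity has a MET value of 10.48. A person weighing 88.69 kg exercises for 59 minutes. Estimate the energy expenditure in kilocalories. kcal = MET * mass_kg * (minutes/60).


kcal = MET * mass * time_hr
Convert time: 59 min = 0.9833 hr
kcal = 10.48 * 88.69 * 0.9833
kcal = 913.98 kcal

913.98 kcal


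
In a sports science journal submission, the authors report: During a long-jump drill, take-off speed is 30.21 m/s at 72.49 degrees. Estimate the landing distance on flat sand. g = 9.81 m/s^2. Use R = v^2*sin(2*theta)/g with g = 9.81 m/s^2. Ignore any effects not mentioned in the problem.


R = v^2 * sin(2*theta) / g
Convert angle to radians: theta = 72.49 deg = 1.2652 rad
sin(2*theta) = sin(2.5304) = 0.5739
R = 30.21^2 * 0.5739 / 9.81
R = 912.6441 * 0.5739 / 9.81 = 53.3876 m

53.3876 m


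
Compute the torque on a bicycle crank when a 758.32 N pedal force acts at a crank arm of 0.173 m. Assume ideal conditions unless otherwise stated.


tau = F * d
tau = 758.32 * 0.173
tau = 131.1894 N*m

131.1894 N*m


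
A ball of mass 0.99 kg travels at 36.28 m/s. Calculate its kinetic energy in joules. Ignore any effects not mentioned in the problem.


KE = 0.5 * m * v^2
KE = 0.5 * 0.99 * 36.28^2
KE = 0.5 * 0.99 * 1316.2384 = 651.538 J

651.538 J


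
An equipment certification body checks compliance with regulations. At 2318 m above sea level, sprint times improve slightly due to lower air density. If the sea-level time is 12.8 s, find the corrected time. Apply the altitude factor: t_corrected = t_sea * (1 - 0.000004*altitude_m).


Correction factor = 1 - 0.000004 * 2318 = 0.990728
t_corrected = t_sea * factor = 12.8 * 0.990728
t_corrected = 12.6813 s

12.6813 s


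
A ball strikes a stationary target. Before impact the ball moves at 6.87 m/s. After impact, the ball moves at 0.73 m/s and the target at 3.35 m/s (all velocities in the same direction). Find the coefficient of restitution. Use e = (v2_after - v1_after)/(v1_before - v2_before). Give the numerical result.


e = (v2_after - v1_after) / (v1_before - v2_before)
Numerator = 3.35 - 0.73 = 2.62
Denominator = 6.87 - 0 = 6.87
e = 2.62 / 6.87 = 0.3814

0.3814


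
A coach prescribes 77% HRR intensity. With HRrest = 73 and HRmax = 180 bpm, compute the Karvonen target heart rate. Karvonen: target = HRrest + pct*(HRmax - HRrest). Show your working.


Target = HRrest + pct*(HRmax - HRrest)
Heart rate reserve = HRmax - HRrest = 180 - 73 = 107 bpm
Fraction = 77% = 0.77
Target = 73 + 0.77 * 107
Target = 73 + 82.39 = 155.39 bpm

155.39 bpm


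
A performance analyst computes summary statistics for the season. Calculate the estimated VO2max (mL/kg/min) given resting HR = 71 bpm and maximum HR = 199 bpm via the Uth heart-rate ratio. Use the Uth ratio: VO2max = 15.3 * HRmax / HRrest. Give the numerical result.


VO2max = 15.3 * HRmax / HRrest
VO2max = 15.3 * 199 / 71
VO2max = 3044.7 / 71 = 42.8831 mL/kg/min

42.8831 mL/kg/min


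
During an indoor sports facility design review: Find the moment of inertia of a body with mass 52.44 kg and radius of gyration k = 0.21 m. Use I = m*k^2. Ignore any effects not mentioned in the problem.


I = m * k^2
I = 52.44 * 0.21^2
I = 52.44 * 0.0441 = 2.3126 kg*m^2

2.3126 kg*m^2


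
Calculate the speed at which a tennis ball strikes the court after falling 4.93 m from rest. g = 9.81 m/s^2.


v = sqrt(2 * g * h)
v = sqrt(2 * 9.81 * 4.93)
v = sqrt(96.7266) = 9.835 m/s

9.835 m/s


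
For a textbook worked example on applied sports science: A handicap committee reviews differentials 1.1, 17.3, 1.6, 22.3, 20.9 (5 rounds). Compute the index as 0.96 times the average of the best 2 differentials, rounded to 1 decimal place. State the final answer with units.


All differentials: 1.1, 17.3, 1.6, 22.3, 20.9
Sorted: 1.1, 1.6, 17.3, 20.9, 22.3
Best 2: 1.1, 1.6
Average of best = 2.7 / 2 = 1.35
Raw index = 1.35 * 0.96 = 1.296
Handicap index = round(1.296, 1) = 1.3

1.3


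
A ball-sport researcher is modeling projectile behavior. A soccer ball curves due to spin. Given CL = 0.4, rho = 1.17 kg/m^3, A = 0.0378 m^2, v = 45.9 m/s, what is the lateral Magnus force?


FM = 0.5 * CL * rho * A * v^2
FM = 0.5 * 0.4 * 1.17 * 0.0378 * 45.9^2
v^2 = 2106.81
FM = 0.5 * 0.4 * 1.17 * 0.0378 * 2106.81 = 18.6352 N

18.6352 N


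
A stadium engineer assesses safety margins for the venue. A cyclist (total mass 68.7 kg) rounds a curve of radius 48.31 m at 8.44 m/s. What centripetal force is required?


Fc = m * v^2 / r
v^2 = 8.44^2 = 71.2336
Fc = 68.7 * 71.2336 / 48.31
Fc = 4893.7483 / 48.31 = 101.2989 N

101.2989 N


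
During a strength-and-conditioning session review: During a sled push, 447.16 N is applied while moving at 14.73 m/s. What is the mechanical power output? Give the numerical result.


P = F * v
P = 447.16 * 14.73
P = 6586.6668 W

6586.6668 W


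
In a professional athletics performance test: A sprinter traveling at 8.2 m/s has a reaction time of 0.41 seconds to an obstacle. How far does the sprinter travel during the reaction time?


d = v * t
d = 8.2 * 0.41
d = 3.362 m

3.362 m


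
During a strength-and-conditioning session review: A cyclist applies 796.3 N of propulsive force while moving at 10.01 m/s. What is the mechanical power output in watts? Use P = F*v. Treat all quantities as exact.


P = F * v
P = 796.3 * 10.01
P = 7970.963 W

7970.963 W


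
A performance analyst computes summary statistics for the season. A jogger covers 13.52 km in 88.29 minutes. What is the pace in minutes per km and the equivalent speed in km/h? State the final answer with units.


Pace = time / distance = 88.29 min / 13.52 km = 6.5303 min/km
Speed = distance / time_in_hours = 13.52 / 1.4715 hr
Speed = 9.1879 km/h

6.5303 min/km, 9.1879 km/h


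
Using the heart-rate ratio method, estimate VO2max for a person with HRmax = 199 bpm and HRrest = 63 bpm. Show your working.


VO2max = 15.3 * HRmax / HRrest
VO2max = 15.3 * 199 / 63
VO2max = 3044.7 / 63 = 48.3286 mL/kg/min

48.3286 mL/kg/min


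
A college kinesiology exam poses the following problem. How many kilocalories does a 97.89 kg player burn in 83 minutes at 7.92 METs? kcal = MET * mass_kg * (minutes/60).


kcal = MET * mass * time_hr
Convert time: 83 min = 1.3833 hr
kcal = 7.92 * 97.89 * 1.3833
kcal = 1072.4828 kcal

1072.4828 kcal


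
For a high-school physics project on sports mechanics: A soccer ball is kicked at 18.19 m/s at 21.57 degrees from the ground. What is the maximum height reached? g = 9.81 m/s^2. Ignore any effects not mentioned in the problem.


H = (v*sin(theta))^2 / (2*g)
vy = v*sin(theta) = 18.19 * sin(21.57 deg) = 6.6873 m/s
H = vy^2 / (2*g) = 44.7204 / (2*9.81)
H = 44.7204 / 19.62 = 2.2793 m

2.2793 m


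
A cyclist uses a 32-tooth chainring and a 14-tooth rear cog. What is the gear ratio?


GR = front_teeth / rear_teeth
GR = 32 / 14
GR = 2.2857

2.2857


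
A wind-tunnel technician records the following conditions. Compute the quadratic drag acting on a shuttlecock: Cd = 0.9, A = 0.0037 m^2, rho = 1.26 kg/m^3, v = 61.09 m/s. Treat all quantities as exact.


Fd = 0.5 * Cd * rho * A * v^2
Fd = 0.5 * 0.9 * 1.26 * 0.0037 * 61.09^2
v^2 = 3731.9881
Fd = 0.5 * 0.9 * 1.26 * 0.0037 * 3731.9881 = 7.8293 N

7.8293 N


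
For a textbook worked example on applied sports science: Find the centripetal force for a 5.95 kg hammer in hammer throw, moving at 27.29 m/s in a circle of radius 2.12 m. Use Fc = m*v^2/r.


Fc = m * v^2 / r
v^2 = 27.29^2 = 744.7441
Fc = 5.95 * 744.7441 / 2.12
Fc = 4431.2274 / 2.12 = 2090.2016 N

2090.2016 N


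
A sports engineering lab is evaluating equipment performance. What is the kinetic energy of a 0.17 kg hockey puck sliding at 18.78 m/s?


KE = 0.5 * m * v^2
KE = 0.5 * 0.17 * 18.78^2
KE = 0.5 * 0.17 * 352.6884 = 29.9785 J

29.9785 J


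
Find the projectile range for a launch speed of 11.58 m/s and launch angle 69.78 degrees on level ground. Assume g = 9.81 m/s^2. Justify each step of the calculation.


R = v^2 * sin(2*theta) / g
Convert angle to radians: theta = 69.78 deg = 1.2179 rad
sin(2*theta) = sin(2.4358) = 0.6487
R = 11.58^2 * 0.6487 / 9.81
R = 134.0964 * 0.6487 / 9.81 = 8.8666 m

8.8666 m


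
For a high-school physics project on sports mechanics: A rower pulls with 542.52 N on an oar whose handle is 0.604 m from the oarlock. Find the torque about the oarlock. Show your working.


tau = F * d
tau = 542.52 * 0.604
tau = 327.6821 N*m

327.6821 N*m


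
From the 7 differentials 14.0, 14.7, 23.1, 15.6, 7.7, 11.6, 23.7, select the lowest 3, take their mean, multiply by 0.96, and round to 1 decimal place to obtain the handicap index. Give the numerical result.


All differentials: 14.0, 14.7, 23.1, 15.6, 7.7, 11.6, 23.7
Sorted: 7.7, 11.6, 14.0, 14.7, 15.6, 23.1, 23.7
Best 3: 7.7, 11.6, 14.0
Average of best = 33.3 / 3 = 11.1
Raw index = 11.1 * 0.96 = 10.656
Handicap index = round(10.656, 1) = 10.7

10.7


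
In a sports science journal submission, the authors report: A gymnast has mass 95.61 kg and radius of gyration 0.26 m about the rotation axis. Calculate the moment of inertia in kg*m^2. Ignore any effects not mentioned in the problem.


I = m * k^2
I = 95.61 * 0.26^2
I = 95.61 * 0.0676 = 6.4632 kg*m^2

6.4632 kg*m^2


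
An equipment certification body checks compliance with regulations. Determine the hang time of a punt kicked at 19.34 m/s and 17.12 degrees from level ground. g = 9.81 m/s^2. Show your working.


T = 2*v*sin(theta)/g
sin(theta) = sin(17.12 deg) = 0.2944
T = 2*19.34*0.2944 / 9.81
T = 11.3864 / 9.81 = 1.1607 s

1.1607 s


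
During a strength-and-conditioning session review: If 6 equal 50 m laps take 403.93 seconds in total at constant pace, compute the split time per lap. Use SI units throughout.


Split time = total_time / n_laps = 403.93 / 6
Split time = 67.3217 s per lap

67.3217 s


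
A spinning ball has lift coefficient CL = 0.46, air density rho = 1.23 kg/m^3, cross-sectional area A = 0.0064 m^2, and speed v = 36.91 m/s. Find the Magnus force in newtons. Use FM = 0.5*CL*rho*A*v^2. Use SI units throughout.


FM = 0.5 * CL * rho * A * v^2
FM = 0.5 * 0.46 * 1.23 * 0.0064 * 36.91^2
v^2 = 1362.3481
FM = 0.5 * 0.46 * 1.23 * 0.0064 * 1362.3481 = 2.4666 N

2.4666 N


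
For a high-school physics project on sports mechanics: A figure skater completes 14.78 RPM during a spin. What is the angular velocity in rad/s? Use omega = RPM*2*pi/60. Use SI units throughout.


omega = RPM * 2 * pi / 60
omega = 14.78 * 2 * 3.14159 / 60
omega = 92.8655 / 60 = 1.5478 rad/s

1.5478 rad/s


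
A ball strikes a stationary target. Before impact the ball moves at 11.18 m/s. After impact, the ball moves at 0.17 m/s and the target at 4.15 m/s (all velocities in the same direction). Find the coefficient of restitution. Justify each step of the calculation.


e = (v2_after - v1_after) / (v1_before - v2_before)
Numerator = 4.15 - 0.17 = 3.98
Denominator = 11.18 - 0 = 11.18
e = 3.98 / 11.18 = 0.356

0.356


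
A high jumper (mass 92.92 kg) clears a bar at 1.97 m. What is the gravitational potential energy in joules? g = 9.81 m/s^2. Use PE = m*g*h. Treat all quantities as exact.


PE = m * g * h
PE = 92.92 * 9.81 * 1.97
PE = 911.5452 * 1.97 = 1795.744 J

1795.744 J


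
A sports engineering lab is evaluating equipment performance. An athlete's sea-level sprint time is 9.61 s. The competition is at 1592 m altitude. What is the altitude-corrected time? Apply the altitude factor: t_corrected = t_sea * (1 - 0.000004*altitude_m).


Correction factor = 1 - 0.000004 * 1592 = 0.993632
t_corrected = t_sea * factor = 9.61 * 0.993632
t_corrected = 9.5488 s

9.5488 s


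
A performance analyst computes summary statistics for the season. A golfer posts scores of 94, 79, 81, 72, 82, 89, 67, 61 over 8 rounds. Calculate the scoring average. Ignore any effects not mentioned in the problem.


Average = sum / n
Sum = 625
Average = 625 / 8 = 78.125

78.125


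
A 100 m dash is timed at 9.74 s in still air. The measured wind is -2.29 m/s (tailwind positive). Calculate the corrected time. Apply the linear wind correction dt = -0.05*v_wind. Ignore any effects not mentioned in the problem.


dt = -0.05 * v_wind = -0.05 * -2.29 = 0.1145 s
t_corrected = t_still + dt = 9.74 + (0.1145)
t_corrected = 9.8545 s

9.8545 s


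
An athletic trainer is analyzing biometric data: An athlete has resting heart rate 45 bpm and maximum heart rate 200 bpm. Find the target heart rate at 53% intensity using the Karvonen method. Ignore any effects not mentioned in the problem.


Target = HRrest + pct*(HRmax - HRrest)
Heart rate reserve = HRmax - HRrest = 200 - 45 = 155 bpm
Fraction = 53% = 0.53
Target = 45 + 0.53 * 155
Target = 45 + 82.15 = 127.15 bpm

127.15 bpm


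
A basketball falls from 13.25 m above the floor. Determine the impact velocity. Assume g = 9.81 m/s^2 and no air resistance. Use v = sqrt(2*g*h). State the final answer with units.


v = sqrt(2 * g * h)
v = sqrt(2 * 9.81 * 13.25)
v = sqrt(259.965) = 16.1234 m/s

16.1234 m/s


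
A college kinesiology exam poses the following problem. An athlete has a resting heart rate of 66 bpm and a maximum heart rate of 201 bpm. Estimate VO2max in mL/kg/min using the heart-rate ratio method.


VO2max = 15.3 * HRmax / HRrest
VO2max = 15.3 * 201 / 66
VO2max = 3075.3 / 66 = 46.5955 mL/kg/min

46.5955 mL/kg/min


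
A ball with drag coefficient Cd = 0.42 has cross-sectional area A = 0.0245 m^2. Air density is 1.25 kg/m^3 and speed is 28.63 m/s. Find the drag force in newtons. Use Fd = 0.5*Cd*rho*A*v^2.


Fd = 0.5 * Cd * rho * A * v^2
Fd = 0.5 * 0.42 * 1.25 * 0.0245 * 28.63^2
v^2 = 819.6769
Fd = 0.5 * 0.42 * 1.25 * 0.0245 * 819.6769 = 5.2715 N

5.2715 N


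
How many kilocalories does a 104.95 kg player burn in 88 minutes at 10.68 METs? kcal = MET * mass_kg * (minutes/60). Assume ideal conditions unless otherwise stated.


kcal = MET * mass * time_hr
Convert time: 88 min = 1.4667 hr
kcal = 10.68 * 104.95 * 1.4667
kcal = 1643.9368 kcal

1643.9368 kcal


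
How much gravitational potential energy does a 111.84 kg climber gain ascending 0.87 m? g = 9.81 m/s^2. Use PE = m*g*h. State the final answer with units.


PE = m * g * h
PE = 111.84 * 9.81 * 0.87
PE = 1097.1504 * 0.87 = 954.5208 J

954.5208 J


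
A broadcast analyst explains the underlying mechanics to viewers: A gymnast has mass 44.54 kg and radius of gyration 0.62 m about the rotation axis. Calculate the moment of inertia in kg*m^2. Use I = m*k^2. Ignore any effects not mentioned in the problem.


I = m * k^2
I = 44.54 * 0.62^2
I = 44.54 * 0.3844 = 17.1212 kg*m^2

17.1212 kg*m^2


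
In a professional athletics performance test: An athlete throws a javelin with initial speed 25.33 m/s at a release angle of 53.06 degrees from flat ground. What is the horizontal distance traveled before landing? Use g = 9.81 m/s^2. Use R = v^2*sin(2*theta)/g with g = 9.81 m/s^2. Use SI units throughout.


R = v^2 * sin(2*theta) / g
Convert angle to radians: theta = 53.06 deg = 0.9261 rad
sin(2*theta) = sin(1.8521) = 0.9607
R = 25.33^2 * 0.9607 / 9.81
R = 641.6089 * 0.9607 / 9.81 = 62.832 m

62.832 m


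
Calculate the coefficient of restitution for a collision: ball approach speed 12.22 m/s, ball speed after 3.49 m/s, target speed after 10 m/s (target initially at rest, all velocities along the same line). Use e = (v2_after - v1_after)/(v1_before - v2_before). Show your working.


e = (v2_after - v1_after) / (v1_before - v2_before)
Numerator = 10 - 3.49 = 6.51
Denominator = 12.22 - 0 = 12.22
e = 6.51 / 12.22 = 0.5327

0.5327


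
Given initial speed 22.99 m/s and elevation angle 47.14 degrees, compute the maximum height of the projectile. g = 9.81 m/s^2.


H = (v*sin(theta))^2 / (2*g)
vy = v*sin(theta) = 22.99 * sin(47.14 deg) = 16.8521 m/s
H = vy^2 / (2*g) = 283.9927 / (2*9.81)
H = 283.9927 / 19.62 = 14.4747 m

14.4747 m


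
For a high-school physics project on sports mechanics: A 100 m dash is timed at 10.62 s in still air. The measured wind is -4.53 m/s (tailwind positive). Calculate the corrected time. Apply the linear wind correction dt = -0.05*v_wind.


dt = -0.05 * v_wind = -0.05 * -4.53 = 0.2265 s
t_corrected = t_still + dt = 10.62 + (0.2265)
t_corrected = 10.8465 s

10.8465 s


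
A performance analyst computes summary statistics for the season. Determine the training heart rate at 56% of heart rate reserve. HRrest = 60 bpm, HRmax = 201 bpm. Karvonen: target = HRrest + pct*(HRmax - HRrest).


Target = HRrest + pct*(HRmax - HRrest)
Heart rate reserve = HRmax - HRrest = 201 - 60 = 141 bpm
Fraction = 56% = 0.56
Target = 60 + 0.56 * 141
Target = 60 + 78.96 = 138.96 bpm

138.96 bpm


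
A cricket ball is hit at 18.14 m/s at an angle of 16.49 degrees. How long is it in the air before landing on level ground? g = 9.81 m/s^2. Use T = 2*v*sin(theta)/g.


T = 2*v*sin(theta)/g
sin(theta) = sin(16.49 deg) = 0.2838
T = 2*18.14*0.2838 / 9.81
T = 10.298 / 9.81 = 1.0497 s

1.0497 s


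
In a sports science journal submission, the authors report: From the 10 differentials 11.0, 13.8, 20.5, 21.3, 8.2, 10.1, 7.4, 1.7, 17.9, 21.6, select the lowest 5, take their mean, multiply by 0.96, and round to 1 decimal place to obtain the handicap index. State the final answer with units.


All differentials: 11.0, 13.8, 20.5, 21.3, 8.2, 10.1, 7.4, 1.7, 17.9, 21.6
Sorted: 1.7, 7.4, 8.2, 10.1, 11.0, 13.8, 17.9, 20.5, 21.3, 21.6
Best 5: 1.7, 7.4, 8.2, 10.1, 11.0
Average of best = 38.4 / 5 = 7.68
Raw index = 7.68 * 0.96 = 7.3728
Handicap index = round(7.3728, 1) = 7.4

7.4


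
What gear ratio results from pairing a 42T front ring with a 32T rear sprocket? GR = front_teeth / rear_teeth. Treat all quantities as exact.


GR = front_teeth / rear_teeth
GR = 42 / 32
GR = 1.3125

1.3125


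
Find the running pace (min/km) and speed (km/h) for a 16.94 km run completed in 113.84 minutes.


Pace = time / distance = 113.84 min / 16.94 km = 6.7202 min/km
Speed = distance / time_in_hours = 16.94 / 1.8973 hr
Speed = 8.9283 km/h

6.7202 min/km, 8.9283 km/h


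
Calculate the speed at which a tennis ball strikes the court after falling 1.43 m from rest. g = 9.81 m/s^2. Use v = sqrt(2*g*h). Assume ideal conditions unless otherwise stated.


v = sqrt(2 * g * h)
v = sqrt(2 * 9.81 * 1.43)
v = sqrt(28.0566) = 5.2968 m/s

5.2968 m/s


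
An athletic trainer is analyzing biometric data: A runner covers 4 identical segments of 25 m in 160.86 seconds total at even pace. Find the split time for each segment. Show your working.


Split time = total_time / n_laps = 160.86 / 4
Split time = 40.215 s per lap

40.215 s


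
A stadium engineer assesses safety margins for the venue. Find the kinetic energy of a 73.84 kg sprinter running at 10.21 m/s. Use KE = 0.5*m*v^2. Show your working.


KE = 0.5 * m * v^2
KE = 0.5 * 73.84 * 10.21^2
KE = 0.5 * 73.84 * 104.2441 = 3848.6922 J

3848.6922 J


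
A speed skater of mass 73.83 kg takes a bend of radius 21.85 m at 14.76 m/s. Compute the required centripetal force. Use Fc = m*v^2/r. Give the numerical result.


Fc = m * v^2 / r
v^2 = 14.76^2 = 217.8576
Fc = 73.83 * 217.8576 / 21.85
Fc = 16084.4266 / 21.85 = 736.1294 N

736.1294 N


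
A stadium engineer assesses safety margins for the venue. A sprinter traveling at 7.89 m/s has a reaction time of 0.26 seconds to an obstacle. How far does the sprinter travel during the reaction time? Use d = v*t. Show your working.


d = v * t
d = 7.89 * 0.26
d = 2.0514 m

2.0514 m


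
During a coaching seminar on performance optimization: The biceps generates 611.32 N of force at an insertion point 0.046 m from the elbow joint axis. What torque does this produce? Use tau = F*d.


tau = F * d
tau = 611.32 * 0.046
tau = 28.1207 N*m

28.1207 N*m


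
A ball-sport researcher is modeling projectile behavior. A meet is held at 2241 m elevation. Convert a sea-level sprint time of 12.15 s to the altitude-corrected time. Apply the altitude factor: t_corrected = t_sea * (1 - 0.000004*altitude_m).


Correction factor = 1 - 0.000004 * 2241 = 0.991036
t_corrected = t_sea * factor = 12.15 * 0.991036
t_corrected = 12.0411 s

12.0411 s


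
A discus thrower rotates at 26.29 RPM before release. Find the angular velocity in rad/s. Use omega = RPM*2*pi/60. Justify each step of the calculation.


omega = RPM * 2 * pi / 60
omega = 26.29 * 2 * 3.14159 / 60
omega = 165.1849 / 60 = 2.7531 rad/s

2.7531 rad/s


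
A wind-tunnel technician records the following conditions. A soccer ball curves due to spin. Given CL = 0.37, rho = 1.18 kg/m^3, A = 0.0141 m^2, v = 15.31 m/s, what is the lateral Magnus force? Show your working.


FM = 0.5 * CL * rho * A * v^2
FM = 0.5 * 0.37 * 1.18 * 0.0141 * 15.31^2
v^2 = 234.3961
FM = 0.5 * 0.37 * 1.18 * 0.0141 * 234.3961 = 0.7215 N

0.7215 N


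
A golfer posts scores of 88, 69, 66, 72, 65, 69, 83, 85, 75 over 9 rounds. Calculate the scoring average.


Average = sum / n
Sum = 672
Average = 672 / 9 = 74.6667

74.6667


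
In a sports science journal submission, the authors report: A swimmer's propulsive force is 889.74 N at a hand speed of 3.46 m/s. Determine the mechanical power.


P = F * v
P = 889.74 * 3.46
P = 3078.5004 W

3078.5004 W


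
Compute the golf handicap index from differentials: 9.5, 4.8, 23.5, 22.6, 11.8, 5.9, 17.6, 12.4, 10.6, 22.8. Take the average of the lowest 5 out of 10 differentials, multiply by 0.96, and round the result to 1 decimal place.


All differentials: 9.5, 4.8, 23.5, 22.6, 11.8, 5.9, 17.6, 12.4, 10.6, 22.8
Sorted: 4.8, 5.9, 9.5, 10.6, 11.8, 12.4, 17.6, 22.6, 22.8, 23.5
Best 5: 4.8, 5.9, 9.5, 10.6, 11.8
Average of best = 42.6 / 5 = 8.52
Raw index = 8.52 * 0.96 = 8.1792
Handicap index = round(8.1792, 1) = 8.2

8.2


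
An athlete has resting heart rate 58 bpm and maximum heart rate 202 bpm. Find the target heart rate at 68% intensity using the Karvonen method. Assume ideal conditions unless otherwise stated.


Target = HRrest + pct*(HRmax - HRrest)
Heart rate reserve = HRmax - HRrest = 202 - 58 = 144 bpm
Fraction = 68% = 0.68
Target = 58 + 0.68 * 144
Target = 58 + 97.92 = 155.92 bpm

155.92 bpm


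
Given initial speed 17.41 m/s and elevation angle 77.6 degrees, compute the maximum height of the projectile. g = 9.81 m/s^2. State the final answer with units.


H = (v*sin(theta))^2 / (2*g)
vy = v*sin(theta) = 17.41 * sin(77.6 deg) = 17.0039 m/s
H = vy^2 / (2*g) = 289.1314 / (2*9.81)
H = 289.1314 / 19.62 = 14.7366 m

14.7366 m


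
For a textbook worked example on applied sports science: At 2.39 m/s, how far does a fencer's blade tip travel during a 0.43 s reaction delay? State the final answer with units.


d = v * t
d = 2.39 * 0.43
d = 1.0277 m

1.0277 m


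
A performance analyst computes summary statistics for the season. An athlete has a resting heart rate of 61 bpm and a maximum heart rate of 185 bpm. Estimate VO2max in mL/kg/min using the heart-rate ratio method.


VO2max = 15.3 * HRmax / HRrest
VO2max = 15.3 * 185 / 61
VO2max = 2830.5 / 61 = 46.4016 mL/kg/min

46.4016 mL/kg/min


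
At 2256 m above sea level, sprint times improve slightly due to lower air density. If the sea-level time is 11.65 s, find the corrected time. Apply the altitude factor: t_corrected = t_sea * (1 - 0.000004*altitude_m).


Correction factor = 1 - 0.000004 * 2256 = 0.990976
t_corrected = t_sea * factor = 11.65 * 0.990976
t_corrected = 11.5449 s

11.5449 s


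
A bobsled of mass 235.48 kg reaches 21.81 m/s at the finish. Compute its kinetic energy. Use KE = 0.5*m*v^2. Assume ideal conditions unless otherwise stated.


KE = 0.5 * m * v^2
KE = 0.5 * 235.48 * 21.81^2
KE = 0.5 * 235.48 * 475.6761 = 56006.104 J

56006.104 J


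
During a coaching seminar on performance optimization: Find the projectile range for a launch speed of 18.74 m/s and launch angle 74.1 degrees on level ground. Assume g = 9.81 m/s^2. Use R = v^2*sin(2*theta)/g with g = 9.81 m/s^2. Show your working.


R = v^2 * sin(2*theta) / g
Convert angle to radians: theta = 74.1 deg = 1.2933 rad
sin(2*theta) = sin(2.5866) = 0.527
R = 18.74^2 * 0.527 / 9.81
R = 351.1876 * 0.527 / 9.81 = 18.8645 m

18.8645 m
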